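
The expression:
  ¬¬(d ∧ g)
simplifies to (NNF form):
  d ∧ g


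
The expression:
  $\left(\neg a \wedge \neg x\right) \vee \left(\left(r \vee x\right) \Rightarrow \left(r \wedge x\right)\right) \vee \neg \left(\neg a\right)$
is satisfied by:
  {r: True, a: True, x: False}
  {r: True, x: False, a: False}
  {a: True, x: False, r: False}
  {a: False, x: False, r: False}
  {r: True, a: True, x: True}
  {r: True, x: True, a: False}
  {a: True, x: True, r: False}


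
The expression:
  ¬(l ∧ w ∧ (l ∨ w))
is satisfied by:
  {l: False, w: False}
  {w: True, l: False}
  {l: True, w: False}


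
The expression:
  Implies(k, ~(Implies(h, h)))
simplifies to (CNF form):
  ~k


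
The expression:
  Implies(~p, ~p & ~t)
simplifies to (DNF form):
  p | ~t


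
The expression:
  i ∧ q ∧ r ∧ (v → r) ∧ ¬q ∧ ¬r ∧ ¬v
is never true.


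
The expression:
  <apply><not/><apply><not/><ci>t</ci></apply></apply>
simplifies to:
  <ci>t</ci>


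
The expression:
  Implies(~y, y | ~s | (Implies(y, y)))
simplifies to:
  True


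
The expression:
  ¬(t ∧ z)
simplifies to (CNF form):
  ¬t ∨ ¬z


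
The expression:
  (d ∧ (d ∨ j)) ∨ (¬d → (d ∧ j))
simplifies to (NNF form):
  d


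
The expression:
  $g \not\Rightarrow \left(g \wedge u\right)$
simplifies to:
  $g \wedge \neg u$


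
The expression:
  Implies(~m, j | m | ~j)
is always true.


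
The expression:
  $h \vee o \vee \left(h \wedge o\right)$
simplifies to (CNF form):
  $h \vee o$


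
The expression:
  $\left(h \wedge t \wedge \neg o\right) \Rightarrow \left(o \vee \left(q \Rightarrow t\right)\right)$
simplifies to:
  $\text{True}$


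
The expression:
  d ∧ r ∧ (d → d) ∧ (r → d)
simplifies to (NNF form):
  d ∧ r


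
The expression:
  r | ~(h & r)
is always true.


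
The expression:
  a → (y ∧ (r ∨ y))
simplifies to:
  y ∨ ¬a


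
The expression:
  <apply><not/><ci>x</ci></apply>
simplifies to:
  <apply><not/><ci>x</ci></apply>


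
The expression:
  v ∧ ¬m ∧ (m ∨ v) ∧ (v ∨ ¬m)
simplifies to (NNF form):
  v ∧ ¬m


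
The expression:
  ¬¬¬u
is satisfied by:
  {u: False}


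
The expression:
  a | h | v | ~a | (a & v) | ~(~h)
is always true.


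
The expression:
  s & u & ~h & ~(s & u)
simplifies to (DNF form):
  False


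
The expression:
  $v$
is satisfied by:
  {v: True}


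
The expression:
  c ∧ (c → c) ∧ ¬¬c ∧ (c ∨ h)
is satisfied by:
  {c: True}


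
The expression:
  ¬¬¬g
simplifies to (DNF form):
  ¬g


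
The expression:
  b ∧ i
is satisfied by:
  {i: True, b: True}


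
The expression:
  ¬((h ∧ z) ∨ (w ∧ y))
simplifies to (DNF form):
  (¬h ∧ ¬w) ∨ (¬h ∧ ¬y) ∨ (¬w ∧ ¬z) ∨ (¬y ∧ ¬z)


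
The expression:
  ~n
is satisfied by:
  {n: False}


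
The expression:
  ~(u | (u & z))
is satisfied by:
  {u: False}


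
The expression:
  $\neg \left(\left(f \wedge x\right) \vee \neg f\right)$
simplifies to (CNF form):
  $f \wedge \neg x$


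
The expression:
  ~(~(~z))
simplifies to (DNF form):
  ~z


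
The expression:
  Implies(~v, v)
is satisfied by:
  {v: True}


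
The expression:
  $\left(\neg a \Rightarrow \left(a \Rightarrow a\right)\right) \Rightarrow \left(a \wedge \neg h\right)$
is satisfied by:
  {a: True, h: False}


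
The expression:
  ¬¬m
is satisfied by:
  {m: True}


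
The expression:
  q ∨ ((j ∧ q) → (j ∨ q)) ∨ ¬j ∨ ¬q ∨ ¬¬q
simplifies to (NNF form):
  True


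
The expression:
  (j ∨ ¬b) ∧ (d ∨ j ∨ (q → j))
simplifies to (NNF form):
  j ∨ (d ∧ ¬b) ∨ (¬b ∧ ¬q)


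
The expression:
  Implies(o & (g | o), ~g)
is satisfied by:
  {g: False, o: False}
  {o: True, g: False}
  {g: True, o: False}


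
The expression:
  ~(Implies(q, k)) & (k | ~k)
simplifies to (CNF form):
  q & ~k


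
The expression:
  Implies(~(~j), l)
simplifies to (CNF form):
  l | ~j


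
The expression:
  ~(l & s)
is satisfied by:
  {l: False, s: False}
  {s: True, l: False}
  {l: True, s: False}


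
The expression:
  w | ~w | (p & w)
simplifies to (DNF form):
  True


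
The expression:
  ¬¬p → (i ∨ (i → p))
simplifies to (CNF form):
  True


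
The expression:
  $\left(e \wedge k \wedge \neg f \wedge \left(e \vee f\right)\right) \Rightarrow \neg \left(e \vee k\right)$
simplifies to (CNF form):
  $f \vee \neg e \vee \neg k$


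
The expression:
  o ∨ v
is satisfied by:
  {o: True, v: True}
  {o: True, v: False}
  {v: True, o: False}


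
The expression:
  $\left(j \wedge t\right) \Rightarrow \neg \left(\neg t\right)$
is always true.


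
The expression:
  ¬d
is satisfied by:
  {d: False}


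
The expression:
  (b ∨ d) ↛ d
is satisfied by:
  {b: True, d: False}


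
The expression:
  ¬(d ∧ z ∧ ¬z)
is always true.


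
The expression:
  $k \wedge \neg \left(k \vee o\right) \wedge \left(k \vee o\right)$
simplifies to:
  $\text{False}$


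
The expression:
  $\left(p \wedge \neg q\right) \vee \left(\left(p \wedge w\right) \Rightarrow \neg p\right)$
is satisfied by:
  {p: False, q: False, w: False}
  {w: True, p: False, q: False}
  {q: True, p: False, w: False}
  {w: True, q: True, p: False}
  {p: True, w: False, q: False}
  {w: True, p: True, q: False}
  {q: True, p: True, w: False}


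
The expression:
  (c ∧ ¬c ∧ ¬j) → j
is always true.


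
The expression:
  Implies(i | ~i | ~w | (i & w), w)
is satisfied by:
  {w: True}


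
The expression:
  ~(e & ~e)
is always true.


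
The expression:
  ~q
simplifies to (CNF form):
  ~q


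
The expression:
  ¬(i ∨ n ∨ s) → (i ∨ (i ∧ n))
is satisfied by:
  {i: True, n: True, s: True}
  {i: True, n: True, s: False}
  {i: True, s: True, n: False}
  {i: True, s: False, n: False}
  {n: True, s: True, i: False}
  {n: True, s: False, i: False}
  {s: True, n: False, i: False}


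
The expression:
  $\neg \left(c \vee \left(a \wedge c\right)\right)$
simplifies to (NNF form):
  $\neg c$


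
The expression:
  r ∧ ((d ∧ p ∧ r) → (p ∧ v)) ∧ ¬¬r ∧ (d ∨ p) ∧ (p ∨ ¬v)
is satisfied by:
  {r: True, p: True, v: False, d: False}
  {r: True, v: True, p: True, d: False}
  {r: True, d: True, v: True, p: True}
  {r: True, d: True, p: False, v: False}


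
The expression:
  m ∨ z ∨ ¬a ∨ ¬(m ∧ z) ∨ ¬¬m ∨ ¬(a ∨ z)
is always true.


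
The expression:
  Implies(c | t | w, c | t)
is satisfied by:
  {t: True, c: True, w: False}
  {t: True, w: False, c: False}
  {c: True, w: False, t: False}
  {c: False, w: False, t: False}
  {t: True, c: True, w: True}
  {t: True, w: True, c: False}
  {c: True, w: True, t: False}


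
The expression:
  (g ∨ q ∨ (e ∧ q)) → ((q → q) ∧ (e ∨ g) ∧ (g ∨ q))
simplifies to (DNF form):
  e ∨ g ∨ ¬q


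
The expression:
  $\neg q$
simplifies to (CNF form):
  $\neg q$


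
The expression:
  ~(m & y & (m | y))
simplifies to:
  ~m | ~y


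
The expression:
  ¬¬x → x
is always true.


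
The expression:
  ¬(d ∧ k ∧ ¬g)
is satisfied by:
  {g: True, k: False, d: False}
  {k: False, d: False, g: False}
  {d: True, g: True, k: False}
  {d: True, k: False, g: False}
  {g: True, k: True, d: False}
  {k: True, g: False, d: False}
  {d: True, k: True, g: True}


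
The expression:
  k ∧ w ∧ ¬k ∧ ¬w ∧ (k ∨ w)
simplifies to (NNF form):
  False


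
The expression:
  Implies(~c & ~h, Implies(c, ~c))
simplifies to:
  True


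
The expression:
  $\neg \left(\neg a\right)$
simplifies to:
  $a$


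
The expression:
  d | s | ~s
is always true.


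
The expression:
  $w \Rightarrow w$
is always true.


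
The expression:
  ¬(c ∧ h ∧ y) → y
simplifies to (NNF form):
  y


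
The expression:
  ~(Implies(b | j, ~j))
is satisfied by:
  {j: True}


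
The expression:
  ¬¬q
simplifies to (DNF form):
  q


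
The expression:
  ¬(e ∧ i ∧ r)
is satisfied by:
  {e: False, i: False, r: False}
  {r: True, e: False, i: False}
  {i: True, e: False, r: False}
  {r: True, i: True, e: False}
  {e: True, r: False, i: False}
  {r: True, e: True, i: False}
  {i: True, e: True, r: False}


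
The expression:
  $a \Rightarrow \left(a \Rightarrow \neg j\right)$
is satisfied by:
  {a: False, j: False}
  {j: True, a: False}
  {a: True, j: False}


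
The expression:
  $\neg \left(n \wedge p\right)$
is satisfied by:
  {p: False, n: False}
  {n: True, p: False}
  {p: True, n: False}


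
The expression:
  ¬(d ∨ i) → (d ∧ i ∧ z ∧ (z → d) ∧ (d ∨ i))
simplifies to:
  d ∨ i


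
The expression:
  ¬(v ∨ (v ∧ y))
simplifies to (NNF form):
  ¬v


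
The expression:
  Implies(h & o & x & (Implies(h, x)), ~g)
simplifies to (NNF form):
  ~g | ~h | ~o | ~x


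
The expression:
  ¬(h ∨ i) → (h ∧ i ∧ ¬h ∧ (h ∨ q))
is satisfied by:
  {i: True, h: True}
  {i: True, h: False}
  {h: True, i: False}


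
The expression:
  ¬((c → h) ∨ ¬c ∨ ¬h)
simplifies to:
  False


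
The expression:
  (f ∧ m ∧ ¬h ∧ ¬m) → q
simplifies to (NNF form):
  True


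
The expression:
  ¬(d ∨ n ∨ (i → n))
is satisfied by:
  {i: True, n: False, d: False}


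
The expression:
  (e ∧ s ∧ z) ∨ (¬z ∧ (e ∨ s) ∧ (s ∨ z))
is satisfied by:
  {s: True, e: True, z: False}
  {s: True, e: False, z: False}
  {s: True, z: True, e: True}


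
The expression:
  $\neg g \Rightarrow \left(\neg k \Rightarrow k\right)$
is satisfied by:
  {k: True, g: True}
  {k: True, g: False}
  {g: True, k: False}


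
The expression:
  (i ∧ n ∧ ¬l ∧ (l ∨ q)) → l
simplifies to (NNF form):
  l ∨ ¬i ∨ ¬n ∨ ¬q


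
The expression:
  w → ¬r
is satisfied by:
  {w: False, r: False}
  {r: True, w: False}
  {w: True, r: False}


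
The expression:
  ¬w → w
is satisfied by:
  {w: True}


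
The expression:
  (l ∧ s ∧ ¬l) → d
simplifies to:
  True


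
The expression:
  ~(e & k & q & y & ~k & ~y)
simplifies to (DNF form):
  True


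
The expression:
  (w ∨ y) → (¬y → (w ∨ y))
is always true.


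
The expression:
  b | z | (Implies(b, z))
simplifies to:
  True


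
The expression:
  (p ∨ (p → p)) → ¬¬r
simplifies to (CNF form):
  r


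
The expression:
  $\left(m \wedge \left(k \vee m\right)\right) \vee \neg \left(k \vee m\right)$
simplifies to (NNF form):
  $m \vee \neg k$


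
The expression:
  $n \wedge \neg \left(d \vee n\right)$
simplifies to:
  $\text{False}$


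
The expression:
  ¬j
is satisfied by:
  {j: False}


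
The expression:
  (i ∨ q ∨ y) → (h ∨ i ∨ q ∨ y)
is always true.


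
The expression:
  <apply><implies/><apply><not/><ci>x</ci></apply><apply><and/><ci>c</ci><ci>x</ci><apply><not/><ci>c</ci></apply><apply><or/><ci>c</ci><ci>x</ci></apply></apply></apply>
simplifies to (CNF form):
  <ci>x</ci>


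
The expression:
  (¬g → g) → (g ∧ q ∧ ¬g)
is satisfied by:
  {g: False}


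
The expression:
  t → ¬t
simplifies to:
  ¬t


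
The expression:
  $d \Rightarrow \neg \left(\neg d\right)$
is always true.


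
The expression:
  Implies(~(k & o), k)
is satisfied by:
  {k: True}


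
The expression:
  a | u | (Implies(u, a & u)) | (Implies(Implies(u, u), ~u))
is always true.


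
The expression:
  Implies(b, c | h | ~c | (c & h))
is always true.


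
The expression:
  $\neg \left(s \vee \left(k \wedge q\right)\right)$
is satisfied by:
  {k: False, s: False, q: False}
  {q: True, k: False, s: False}
  {k: True, q: False, s: False}


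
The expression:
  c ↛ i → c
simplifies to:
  True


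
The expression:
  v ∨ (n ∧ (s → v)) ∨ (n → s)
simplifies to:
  True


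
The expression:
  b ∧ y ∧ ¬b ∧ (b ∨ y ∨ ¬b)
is never true.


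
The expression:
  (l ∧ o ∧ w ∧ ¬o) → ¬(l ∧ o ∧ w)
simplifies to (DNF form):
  True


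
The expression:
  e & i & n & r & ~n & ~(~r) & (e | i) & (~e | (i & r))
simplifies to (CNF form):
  False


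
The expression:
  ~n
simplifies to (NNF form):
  ~n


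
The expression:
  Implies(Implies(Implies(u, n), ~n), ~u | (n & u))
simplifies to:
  n | ~u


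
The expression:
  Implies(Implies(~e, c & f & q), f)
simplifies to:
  f | ~e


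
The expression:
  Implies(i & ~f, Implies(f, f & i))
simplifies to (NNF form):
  True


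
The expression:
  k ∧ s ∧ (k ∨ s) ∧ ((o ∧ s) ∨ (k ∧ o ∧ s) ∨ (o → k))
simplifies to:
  k ∧ s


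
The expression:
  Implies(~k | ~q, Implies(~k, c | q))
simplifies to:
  c | k | q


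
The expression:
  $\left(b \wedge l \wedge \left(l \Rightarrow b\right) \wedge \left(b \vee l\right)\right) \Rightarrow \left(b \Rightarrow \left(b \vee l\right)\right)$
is always true.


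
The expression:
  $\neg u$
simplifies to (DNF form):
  $\neg u$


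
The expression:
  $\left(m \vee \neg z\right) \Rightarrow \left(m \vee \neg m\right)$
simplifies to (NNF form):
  $\text{True}$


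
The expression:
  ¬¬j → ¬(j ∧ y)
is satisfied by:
  {y: False, j: False}
  {j: True, y: False}
  {y: True, j: False}


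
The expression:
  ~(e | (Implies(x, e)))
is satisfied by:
  {x: True, e: False}


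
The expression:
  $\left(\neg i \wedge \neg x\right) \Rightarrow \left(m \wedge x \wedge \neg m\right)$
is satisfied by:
  {i: True, x: True}
  {i: True, x: False}
  {x: True, i: False}


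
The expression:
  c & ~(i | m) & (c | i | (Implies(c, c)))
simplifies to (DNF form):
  c & ~i & ~m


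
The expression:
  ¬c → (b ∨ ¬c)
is always true.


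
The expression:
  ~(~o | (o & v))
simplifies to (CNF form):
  o & ~v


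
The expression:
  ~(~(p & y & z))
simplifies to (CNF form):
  p & y & z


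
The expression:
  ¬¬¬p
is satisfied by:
  {p: False}


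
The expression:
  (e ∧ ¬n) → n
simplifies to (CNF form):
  n ∨ ¬e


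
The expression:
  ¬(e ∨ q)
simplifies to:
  ¬e ∧ ¬q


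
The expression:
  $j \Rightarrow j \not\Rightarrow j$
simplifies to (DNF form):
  $\neg j$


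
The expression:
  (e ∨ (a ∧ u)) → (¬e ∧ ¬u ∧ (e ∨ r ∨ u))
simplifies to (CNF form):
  ¬e ∧ (¬a ∨ ¬u)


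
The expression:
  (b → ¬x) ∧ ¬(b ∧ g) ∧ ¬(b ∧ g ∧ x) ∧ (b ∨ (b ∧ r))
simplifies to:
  b ∧ ¬g ∧ ¬x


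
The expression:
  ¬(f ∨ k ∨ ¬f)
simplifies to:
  False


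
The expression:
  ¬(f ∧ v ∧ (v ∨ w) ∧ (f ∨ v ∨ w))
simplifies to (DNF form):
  ¬f ∨ ¬v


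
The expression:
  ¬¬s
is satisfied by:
  {s: True}


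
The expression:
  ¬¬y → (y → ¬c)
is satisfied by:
  {c: False, y: False}
  {y: True, c: False}
  {c: True, y: False}


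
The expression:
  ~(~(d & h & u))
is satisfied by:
  {h: True, u: True, d: True}


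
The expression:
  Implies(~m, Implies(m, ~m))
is always true.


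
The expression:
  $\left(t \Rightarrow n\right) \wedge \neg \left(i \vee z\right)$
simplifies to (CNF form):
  $\neg i \wedge \neg z \wedge \left(n \vee \neg t\right)$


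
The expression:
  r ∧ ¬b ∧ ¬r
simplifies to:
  False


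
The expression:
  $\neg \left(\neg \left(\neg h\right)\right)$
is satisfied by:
  {h: False}


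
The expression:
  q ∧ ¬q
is never true.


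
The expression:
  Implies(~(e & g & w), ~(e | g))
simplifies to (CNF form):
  (e | ~g) & (g | ~e) & (w | ~g)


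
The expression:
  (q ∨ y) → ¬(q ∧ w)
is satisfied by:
  {w: False, q: False}
  {q: True, w: False}
  {w: True, q: False}


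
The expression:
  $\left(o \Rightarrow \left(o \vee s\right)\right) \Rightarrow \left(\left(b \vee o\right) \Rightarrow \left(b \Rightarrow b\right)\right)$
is always true.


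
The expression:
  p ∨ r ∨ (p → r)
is always true.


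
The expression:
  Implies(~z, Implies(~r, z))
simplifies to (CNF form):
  r | z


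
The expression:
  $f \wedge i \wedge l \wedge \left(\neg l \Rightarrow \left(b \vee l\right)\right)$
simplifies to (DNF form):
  $f \wedge i \wedge l$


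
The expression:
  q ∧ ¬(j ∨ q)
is never true.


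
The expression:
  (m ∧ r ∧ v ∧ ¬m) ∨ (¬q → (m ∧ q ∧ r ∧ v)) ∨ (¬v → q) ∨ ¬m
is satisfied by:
  {q: True, v: True, m: False}
  {q: True, m: False, v: False}
  {v: True, m: False, q: False}
  {v: False, m: False, q: False}
  {q: True, v: True, m: True}
  {q: True, m: True, v: False}
  {v: True, m: True, q: False}


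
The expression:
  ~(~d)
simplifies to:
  d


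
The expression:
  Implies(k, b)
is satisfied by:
  {b: True, k: False}
  {k: False, b: False}
  {k: True, b: True}


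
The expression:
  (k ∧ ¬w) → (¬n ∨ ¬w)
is always true.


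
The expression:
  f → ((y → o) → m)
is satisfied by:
  {m: True, y: True, o: False, f: False}
  {m: True, y: False, o: False, f: False}
  {m: True, o: True, y: True, f: False}
  {m: True, o: True, y: False, f: False}
  {y: True, m: False, o: False, f: False}
  {y: False, m: False, o: False, f: False}
  {o: True, y: True, m: False, f: False}
  {o: True, y: False, m: False, f: False}
  {f: True, m: True, y: True, o: False}
  {f: True, m: True, y: False, o: False}
  {f: True, m: True, o: True, y: True}
  {f: True, m: True, o: True, y: False}
  {f: True, y: True, o: False, m: False}


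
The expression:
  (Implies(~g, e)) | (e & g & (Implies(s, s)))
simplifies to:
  e | g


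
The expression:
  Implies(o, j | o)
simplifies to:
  True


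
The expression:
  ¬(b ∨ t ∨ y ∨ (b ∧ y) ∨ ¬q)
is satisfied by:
  {q: True, y: False, t: False, b: False}


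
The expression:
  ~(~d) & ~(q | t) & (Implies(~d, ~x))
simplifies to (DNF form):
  d & ~q & ~t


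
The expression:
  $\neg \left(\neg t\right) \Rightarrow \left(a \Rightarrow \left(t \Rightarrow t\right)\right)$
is always true.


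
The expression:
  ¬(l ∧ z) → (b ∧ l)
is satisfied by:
  {b: True, z: True, l: True}
  {b: True, l: True, z: False}
  {z: True, l: True, b: False}


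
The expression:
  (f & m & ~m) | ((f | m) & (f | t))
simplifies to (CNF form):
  (f | m) & (f | t)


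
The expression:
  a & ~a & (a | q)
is never true.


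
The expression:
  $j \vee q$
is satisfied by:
  {q: True, j: True}
  {q: True, j: False}
  {j: True, q: False}


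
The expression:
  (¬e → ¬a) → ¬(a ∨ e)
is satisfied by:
  {e: False}


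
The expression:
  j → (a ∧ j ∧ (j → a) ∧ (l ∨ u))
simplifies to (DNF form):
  (a ∧ l) ∨ (a ∧ u) ∨ ¬j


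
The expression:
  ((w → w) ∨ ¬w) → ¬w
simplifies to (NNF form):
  ¬w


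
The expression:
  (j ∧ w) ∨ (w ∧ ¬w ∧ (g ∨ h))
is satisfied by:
  {j: True, w: True}


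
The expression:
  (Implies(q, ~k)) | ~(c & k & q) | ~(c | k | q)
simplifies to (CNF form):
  ~c | ~k | ~q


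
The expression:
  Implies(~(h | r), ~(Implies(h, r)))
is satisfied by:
  {r: True, h: True}
  {r: True, h: False}
  {h: True, r: False}


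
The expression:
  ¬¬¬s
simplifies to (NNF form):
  ¬s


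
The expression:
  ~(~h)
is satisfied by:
  {h: True}


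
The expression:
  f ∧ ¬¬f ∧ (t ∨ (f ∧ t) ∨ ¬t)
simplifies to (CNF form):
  f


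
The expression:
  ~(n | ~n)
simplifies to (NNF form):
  False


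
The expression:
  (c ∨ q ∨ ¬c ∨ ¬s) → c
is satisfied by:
  {c: True}


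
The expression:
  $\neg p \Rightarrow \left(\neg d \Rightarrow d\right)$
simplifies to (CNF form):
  $d \vee p$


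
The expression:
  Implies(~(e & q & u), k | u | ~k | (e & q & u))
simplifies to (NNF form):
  True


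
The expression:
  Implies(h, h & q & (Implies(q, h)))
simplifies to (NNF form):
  q | ~h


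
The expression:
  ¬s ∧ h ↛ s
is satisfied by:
  {h: True, s: False}


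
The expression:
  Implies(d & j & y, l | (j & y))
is always true.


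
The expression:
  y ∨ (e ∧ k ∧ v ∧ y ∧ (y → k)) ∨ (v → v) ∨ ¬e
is always true.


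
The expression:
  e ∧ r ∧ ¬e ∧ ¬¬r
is never true.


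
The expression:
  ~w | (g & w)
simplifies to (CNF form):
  g | ~w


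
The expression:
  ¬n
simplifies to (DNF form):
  ¬n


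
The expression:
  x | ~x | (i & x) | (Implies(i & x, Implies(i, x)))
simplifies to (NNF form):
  True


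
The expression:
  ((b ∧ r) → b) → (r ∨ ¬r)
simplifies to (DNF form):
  True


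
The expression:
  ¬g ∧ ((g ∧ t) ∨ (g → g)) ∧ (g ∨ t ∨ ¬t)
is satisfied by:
  {g: False}


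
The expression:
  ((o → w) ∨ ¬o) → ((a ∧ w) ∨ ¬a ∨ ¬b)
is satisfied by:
  {o: True, w: True, a: False, b: False}
  {o: True, w: False, a: False, b: False}
  {w: True, b: False, o: False, a: False}
  {b: False, w: False, o: False, a: False}
  {b: True, o: True, w: True, a: False}
  {b: True, o: True, w: False, a: False}
  {b: True, w: True, o: False, a: False}
  {b: True, w: False, o: False, a: False}
  {a: True, o: True, w: True, b: False}
  {a: True, o: True, w: False, b: False}
  {a: True, w: True, o: False, b: False}
  {a: True, w: False, o: False, b: False}
  {b: True, a: True, o: True, w: True}
  {b: True, a: True, o: True, w: False}
  {b: True, a: True, w: True, o: False}


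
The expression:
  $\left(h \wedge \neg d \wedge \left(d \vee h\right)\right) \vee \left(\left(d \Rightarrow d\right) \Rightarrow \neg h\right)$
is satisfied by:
  {h: False, d: False}
  {d: True, h: False}
  {h: True, d: False}


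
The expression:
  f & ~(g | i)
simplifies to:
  f & ~g & ~i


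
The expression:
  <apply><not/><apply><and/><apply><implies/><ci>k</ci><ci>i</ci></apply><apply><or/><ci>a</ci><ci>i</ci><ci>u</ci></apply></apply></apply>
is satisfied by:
  {k: True, a: False, i: False, u: False}
  {k: True, u: True, a: False, i: False}
  {k: True, a: True, i: False, u: False}
  {k: True, u: True, a: True, i: False}
  {u: False, a: False, i: False, k: False}


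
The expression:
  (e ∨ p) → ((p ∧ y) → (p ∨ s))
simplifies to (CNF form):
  True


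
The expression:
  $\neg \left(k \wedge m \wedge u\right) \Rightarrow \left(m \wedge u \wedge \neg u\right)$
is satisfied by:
  {m: True, u: True, k: True}


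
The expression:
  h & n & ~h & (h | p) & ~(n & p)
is never true.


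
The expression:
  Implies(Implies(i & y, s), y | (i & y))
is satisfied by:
  {y: True}


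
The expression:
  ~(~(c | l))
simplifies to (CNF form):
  c | l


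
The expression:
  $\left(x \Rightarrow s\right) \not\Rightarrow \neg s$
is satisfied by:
  {s: True}


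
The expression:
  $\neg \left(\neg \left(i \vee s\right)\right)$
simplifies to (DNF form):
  $i \vee s$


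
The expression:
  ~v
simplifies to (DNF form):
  ~v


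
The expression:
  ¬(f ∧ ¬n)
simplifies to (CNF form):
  n ∨ ¬f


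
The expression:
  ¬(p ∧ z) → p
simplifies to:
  p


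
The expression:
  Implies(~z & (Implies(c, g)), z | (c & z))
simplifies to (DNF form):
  z | (c & ~g)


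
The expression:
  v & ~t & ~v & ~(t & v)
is never true.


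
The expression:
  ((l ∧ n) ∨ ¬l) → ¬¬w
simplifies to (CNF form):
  (l ∨ w) ∧ (w ∨ ¬n)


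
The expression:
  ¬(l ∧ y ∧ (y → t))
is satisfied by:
  {l: False, t: False, y: False}
  {y: True, l: False, t: False}
  {t: True, l: False, y: False}
  {y: True, t: True, l: False}
  {l: True, y: False, t: False}
  {y: True, l: True, t: False}
  {t: True, l: True, y: False}


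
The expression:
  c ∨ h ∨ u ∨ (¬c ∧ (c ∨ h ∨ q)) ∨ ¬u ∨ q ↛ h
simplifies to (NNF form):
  True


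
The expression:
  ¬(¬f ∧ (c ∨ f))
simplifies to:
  f ∨ ¬c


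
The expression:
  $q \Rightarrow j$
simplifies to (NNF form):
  $j \vee \neg q$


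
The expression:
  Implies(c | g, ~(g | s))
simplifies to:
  ~g & (~c | ~s)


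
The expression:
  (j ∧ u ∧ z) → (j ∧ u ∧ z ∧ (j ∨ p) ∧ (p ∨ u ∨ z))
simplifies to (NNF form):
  True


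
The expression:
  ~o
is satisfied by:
  {o: False}


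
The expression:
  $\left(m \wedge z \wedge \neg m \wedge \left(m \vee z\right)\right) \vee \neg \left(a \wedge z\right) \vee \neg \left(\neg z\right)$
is always true.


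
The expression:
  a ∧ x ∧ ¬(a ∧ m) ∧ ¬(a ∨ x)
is never true.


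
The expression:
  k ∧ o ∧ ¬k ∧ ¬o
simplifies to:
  False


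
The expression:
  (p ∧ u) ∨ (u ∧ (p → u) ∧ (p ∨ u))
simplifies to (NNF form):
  u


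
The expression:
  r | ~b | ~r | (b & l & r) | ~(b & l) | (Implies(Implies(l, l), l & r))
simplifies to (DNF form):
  True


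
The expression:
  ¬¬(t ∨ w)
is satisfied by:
  {t: True, w: True}
  {t: True, w: False}
  {w: True, t: False}


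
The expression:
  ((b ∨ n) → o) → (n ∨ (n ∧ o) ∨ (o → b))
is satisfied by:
  {n: True, b: True, o: False}
  {n: True, o: False, b: False}
  {b: True, o: False, n: False}
  {b: False, o: False, n: False}
  {n: True, b: True, o: True}
  {n: True, o: True, b: False}
  {b: True, o: True, n: False}


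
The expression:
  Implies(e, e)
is always true.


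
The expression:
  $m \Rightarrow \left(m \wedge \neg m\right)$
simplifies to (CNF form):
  $\neg m$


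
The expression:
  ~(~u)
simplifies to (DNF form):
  u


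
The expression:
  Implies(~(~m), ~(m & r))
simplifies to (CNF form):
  ~m | ~r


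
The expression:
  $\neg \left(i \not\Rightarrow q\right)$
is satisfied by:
  {q: True, i: False}
  {i: False, q: False}
  {i: True, q: True}


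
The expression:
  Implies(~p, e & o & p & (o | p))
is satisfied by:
  {p: True}


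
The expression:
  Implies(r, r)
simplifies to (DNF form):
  True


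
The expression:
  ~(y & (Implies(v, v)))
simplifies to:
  ~y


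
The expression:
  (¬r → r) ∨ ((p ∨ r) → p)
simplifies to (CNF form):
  True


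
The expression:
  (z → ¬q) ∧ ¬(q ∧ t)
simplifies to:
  (¬t ∧ ¬z) ∨ ¬q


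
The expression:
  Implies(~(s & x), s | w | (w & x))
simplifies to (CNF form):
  s | w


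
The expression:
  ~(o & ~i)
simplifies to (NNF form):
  i | ~o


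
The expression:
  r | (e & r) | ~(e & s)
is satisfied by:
  {r: True, s: False, e: False}
  {s: False, e: False, r: False}
  {r: True, e: True, s: False}
  {e: True, s: False, r: False}
  {r: True, s: True, e: False}
  {s: True, r: False, e: False}
  {r: True, e: True, s: True}


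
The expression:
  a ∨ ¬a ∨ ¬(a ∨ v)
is always true.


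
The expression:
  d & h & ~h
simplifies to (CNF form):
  False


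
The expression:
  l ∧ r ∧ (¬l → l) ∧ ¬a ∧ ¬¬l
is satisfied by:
  {r: True, l: True, a: False}


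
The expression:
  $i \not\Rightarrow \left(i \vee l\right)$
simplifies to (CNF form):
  $\text{False}$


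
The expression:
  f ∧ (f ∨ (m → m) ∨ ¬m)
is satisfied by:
  {f: True}


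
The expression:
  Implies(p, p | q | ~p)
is always true.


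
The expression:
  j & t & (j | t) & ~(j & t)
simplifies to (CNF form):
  False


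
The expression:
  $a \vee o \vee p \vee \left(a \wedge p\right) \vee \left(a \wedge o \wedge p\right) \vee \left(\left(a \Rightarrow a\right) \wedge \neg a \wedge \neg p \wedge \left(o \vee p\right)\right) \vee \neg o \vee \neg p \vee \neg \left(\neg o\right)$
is always true.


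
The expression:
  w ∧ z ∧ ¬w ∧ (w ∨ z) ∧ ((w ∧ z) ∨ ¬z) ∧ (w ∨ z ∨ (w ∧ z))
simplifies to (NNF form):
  False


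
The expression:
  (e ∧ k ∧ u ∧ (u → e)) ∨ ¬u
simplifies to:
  (e ∧ k) ∨ ¬u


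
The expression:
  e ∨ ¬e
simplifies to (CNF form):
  True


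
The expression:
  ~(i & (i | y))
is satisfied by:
  {i: False}


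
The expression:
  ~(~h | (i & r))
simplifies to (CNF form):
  h & (~i | ~r)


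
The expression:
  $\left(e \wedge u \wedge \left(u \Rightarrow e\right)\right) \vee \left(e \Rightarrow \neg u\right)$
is always true.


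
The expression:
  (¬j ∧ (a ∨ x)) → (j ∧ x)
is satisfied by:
  {j: True, x: False, a: False}
  {a: True, j: True, x: False}
  {j: True, x: True, a: False}
  {a: True, j: True, x: True}
  {a: False, x: False, j: False}


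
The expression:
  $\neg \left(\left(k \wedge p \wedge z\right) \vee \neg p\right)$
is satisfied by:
  {p: True, k: False, z: False}
  {p: True, z: True, k: False}
  {p: True, k: True, z: False}


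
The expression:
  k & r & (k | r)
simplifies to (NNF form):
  k & r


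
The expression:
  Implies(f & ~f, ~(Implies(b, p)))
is always true.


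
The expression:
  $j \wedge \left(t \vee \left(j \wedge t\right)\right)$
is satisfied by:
  {t: True, j: True}


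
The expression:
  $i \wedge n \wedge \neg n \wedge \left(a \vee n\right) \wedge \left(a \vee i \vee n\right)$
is never true.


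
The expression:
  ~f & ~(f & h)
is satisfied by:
  {f: False}


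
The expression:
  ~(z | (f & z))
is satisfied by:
  {z: False}


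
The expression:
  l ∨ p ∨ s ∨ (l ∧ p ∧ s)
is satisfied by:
  {p: True, l: True, s: True}
  {p: True, l: True, s: False}
  {p: True, s: True, l: False}
  {p: True, s: False, l: False}
  {l: True, s: True, p: False}
  {l: True, s: False, p: False}
  {s: True, l: False, p: False}


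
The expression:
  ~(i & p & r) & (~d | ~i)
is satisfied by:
  {r: False, p: False, i: False, d: False}
  {p: True, d: False, r: False, i: False}
  {r: True, d: False, p: False, i: False}
  {p: True, r: True, d: False, i: False}
  {d: True, r: False, p: False, i: False}
  {d: True, p: True, r: False, i: False}
  {d: True, r: True, p: False, i: False}
  {d: True, p: True, r: True, i: False}
  {i: True, d: False, r: False, p: False}
  {i: True, p: True, d: False, r: False}
  {i: True, r: True, d: False, p: False}


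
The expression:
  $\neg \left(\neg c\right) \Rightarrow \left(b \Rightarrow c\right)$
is always true.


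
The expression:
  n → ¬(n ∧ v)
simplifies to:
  ¬n ∨ ¬v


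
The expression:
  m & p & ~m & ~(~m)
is never true.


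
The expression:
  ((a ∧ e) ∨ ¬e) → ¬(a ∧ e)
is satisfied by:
  {e: False, a: False}
  {a: True, e: False}
  {e: True, a: False}


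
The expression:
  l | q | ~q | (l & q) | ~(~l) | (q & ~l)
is always true.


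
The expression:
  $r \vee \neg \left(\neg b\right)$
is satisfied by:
  {r: True, b: True}
  {r: True, b: False}
  {b: True, r: False}


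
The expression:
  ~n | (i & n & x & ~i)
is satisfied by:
  {n: False}


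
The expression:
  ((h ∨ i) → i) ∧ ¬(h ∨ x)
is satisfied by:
  {x: False, h: False}


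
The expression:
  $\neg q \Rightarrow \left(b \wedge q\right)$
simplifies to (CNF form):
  $q$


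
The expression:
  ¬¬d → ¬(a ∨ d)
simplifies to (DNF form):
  ¬d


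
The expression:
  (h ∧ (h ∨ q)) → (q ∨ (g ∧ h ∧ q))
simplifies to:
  q ∨ ¬h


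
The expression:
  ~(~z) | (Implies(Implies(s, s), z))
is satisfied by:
  {z: True}


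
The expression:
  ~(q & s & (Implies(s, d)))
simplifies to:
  ~d | ~q | ~s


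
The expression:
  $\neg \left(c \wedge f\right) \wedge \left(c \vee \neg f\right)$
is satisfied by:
  {f: False}


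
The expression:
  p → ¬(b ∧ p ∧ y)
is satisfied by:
  {p: False, y: False, b: False}
  {b: True, p: False, y: False}
  {y: True, p: False, b: False}
  {b: True, y: True, p: False}
  {p: True, b: False, y: False}
  {b: True, p: True, y: False}
  {y: True, p: True, b: False}


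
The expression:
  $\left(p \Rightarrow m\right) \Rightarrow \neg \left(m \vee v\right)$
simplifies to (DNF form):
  $\left(p \wedge \neg m\right) \vee \left(\neg m \wedge \neg v\right)$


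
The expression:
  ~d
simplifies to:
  ~d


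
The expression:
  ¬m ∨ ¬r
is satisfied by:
  {m: False, r: False}
  {r: True, m: False}
  {m: True, r: False}


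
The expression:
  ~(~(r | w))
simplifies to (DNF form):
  r | w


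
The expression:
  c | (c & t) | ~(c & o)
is always true.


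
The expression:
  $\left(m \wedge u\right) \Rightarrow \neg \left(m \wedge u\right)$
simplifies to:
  $\neg m \vee \neg u$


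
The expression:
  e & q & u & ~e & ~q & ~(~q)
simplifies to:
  False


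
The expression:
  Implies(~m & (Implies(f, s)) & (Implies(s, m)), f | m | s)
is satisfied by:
  {m: True, s: True, f: True}
  {m: True, s: True, f: False}
  {m: True, f: True, s: False}
  {m: True, f: False, s: False}
  {s: True, f: True, m: False}
  {s: True, f: False, m: False}
  {f: True, s: False, m: False}


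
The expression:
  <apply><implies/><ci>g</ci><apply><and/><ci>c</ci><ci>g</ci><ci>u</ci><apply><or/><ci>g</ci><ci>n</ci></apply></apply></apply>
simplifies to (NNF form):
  <apply><or/><apply><not/><ci>g</ci></apply><apply><and/><ci>c</ci><ci>u</ci></apply></apply>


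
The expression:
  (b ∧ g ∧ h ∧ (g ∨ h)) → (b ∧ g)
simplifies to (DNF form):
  True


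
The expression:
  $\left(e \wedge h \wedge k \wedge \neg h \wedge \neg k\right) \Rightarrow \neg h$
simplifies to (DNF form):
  $\text{True}$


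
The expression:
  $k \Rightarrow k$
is always true.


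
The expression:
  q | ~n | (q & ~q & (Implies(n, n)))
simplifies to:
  q | ~n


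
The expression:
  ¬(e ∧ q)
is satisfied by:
  {e: False, q: False}
  {q: True, e: False}
  {e: True, q: False}


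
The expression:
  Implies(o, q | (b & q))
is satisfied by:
  {q: True, o: False}
  {o: False, q: False}
  {o: True, q: True}


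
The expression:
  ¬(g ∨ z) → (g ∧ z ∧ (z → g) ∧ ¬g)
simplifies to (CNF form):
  g ∨ z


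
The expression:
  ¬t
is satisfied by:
  {t: False}


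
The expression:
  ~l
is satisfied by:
  {l: False}


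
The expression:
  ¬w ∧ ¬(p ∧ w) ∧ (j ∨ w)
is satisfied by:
  {j: True, w: False}


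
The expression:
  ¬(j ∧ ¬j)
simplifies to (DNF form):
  True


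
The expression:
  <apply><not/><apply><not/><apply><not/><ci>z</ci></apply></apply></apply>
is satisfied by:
  {z: False}


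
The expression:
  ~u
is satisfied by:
  {u: False}


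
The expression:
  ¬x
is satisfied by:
  {x: False}


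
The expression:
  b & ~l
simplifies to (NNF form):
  b & ~l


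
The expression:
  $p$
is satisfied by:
  {p: True}


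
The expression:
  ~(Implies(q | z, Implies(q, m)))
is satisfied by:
  {q: True, m: False}


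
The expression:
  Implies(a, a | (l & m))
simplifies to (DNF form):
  True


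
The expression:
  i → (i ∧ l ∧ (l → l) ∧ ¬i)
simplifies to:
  ¬i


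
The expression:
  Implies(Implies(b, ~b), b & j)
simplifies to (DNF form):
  b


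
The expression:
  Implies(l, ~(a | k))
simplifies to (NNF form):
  ~l | (~a & ~k)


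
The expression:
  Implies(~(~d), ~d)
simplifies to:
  ~d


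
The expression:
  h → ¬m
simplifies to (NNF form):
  ¬h ∨ ¬m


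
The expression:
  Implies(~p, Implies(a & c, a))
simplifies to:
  True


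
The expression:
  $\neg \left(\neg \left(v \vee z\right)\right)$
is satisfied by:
  {z: True, v: True}
  {z: True, v: False}
  {v: True, z: False}


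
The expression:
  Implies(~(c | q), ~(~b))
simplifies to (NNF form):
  b | c | q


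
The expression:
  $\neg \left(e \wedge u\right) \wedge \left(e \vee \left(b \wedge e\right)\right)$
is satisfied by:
  {e: True, u: False}


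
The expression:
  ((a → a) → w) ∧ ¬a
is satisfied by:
  {w: True, a: False}


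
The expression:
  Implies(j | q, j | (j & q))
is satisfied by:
  {j: True, q: False}
  {q: False, j: False}
  {q: True, j: True}


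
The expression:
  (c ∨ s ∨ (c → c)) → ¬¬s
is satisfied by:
  {s: True}


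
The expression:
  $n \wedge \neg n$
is never true.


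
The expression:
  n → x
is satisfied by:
  {x: True, n: False}
  {n: False, x: False}
  {n: True, x: True}


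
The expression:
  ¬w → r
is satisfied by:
  {r: True, w: True}
  {r: True, w: False}
  {w: True, r: False}


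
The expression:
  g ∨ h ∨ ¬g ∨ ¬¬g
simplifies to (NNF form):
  True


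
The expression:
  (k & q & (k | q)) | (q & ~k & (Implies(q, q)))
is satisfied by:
  {q: True}


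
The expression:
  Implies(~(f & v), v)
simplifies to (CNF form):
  v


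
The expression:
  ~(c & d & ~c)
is always true.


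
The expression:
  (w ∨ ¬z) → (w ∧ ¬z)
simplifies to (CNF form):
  (w ∨ z) ∧ (w ∨ ¬w) ∧ (z ∨ ¬z) ∧ (¬w ∨ ¬z)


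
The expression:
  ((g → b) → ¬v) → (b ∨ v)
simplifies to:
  b ∨ v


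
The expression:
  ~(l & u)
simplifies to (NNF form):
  ~l | ~u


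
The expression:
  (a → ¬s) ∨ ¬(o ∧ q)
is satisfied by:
  {s: False, q: False, a: False, o: False}
  {o: True, s: False, q: False, a: False}
  {a: True, s: False, q: False, o: False}
  {o: True, a: True, s: False, q: False}
  {q: True, o: False, s: False, a: False}
  {o: True, q: True, s: False, a: False}
  {a: True, q: True, o: False, s: False}
  {o: True, a: True, q: True, s: False}
  {s: True, a: False, q: False, o: False}
  {o: True, s: True, a: False, q: False}
  {a: True, s: True, o: False, q: False}
  {o: True, a: True, s: True, q: False}
  {q: True, s: True, a: False, o: False}
  {o: True, q: True, s: True, a: False}
  {a: True, q: True, s: True, o: False}


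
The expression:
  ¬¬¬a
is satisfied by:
  {a: False}


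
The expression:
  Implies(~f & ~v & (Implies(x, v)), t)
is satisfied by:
  {x: True, t: True, v: True, f: True}
  {x: True, t: True, v: True, f: False}
  {x: True, t: True, f: True, v: False}
  {x: True, t: True, f: False, v: False}
  {x: True, v: True, f: True, t: False}
  {x: True, v: True, f: False, t: False}
  {x: True, v: False, f: True, t: False}
  {x: True, v: False, f: False, t: False}
  {t: True, v: True, f: True, x: False}
  {t: True, v: True, f: False, x: False}
  {t: True, f: True, v: False, x: False}
  {t: True, f: False, v: False, x: False}
  {v: True, f: True, t: False, x: False}
  {v: True, t: False, f: False, x: False}
  {f: True, t: False, v: False, x: False}


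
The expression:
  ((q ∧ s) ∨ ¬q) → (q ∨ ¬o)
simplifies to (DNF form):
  q ∨ ¬o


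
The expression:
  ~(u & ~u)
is always true.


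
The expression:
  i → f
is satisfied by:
  {f: True, i: False}
  {i: False, f: False}
  {i: True, f: True}
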